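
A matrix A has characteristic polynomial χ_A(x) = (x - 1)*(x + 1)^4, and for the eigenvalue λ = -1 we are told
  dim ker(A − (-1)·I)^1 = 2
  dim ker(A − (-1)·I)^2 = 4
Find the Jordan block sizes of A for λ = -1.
Block sizes for λ = -1: [2, 2]

From the dimensions of kernels of powers, the number of Jordan blocks of size at least j is d_j − d_{j−1} where d_j = dim ker(N^j) (with d_0 = 0). Computing the differences gives [2, 2].
The number of blocks of size exactly k is (#blocks of size ≥ k) − (#blocks of size ≥ k + 1), so the partition is: 2 block(s) of size 2.
In nonincreasing order the block sizes are [2, 2].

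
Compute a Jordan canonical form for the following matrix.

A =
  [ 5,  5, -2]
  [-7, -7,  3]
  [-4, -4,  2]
J_3(0)

The characteristic polynomial is
  det(x·I − A) = x^3

Eigenvalues and multiplicities (the geometric multiplicity of λ is n − rank(A − λI), which equals the number of Jordan blocks for λ):
  λ = 0: algebraic multiplicity = 3, geometric multiplicity = 1

Determining the block sizes for each eigenvalue:
  λ = 0: one block (gm = 1), so the single block has size am = 3 → block sizes [3]

Assembling the blocks gives a Jordan form
J =
  [0, 1, 0]
  [0, 0, 1]
  [0, 0, 0]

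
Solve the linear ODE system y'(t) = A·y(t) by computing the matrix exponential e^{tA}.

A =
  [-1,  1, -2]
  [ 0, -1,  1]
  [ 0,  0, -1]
e^{tA} =
  [exp(-t), t*exp(-t), t^2*exp(-t)/2 - 2*t*exp(-t)]
  [0, exp(-t), t*exp(-t)]
  [0, 0, exp(-t)]

Strategy: write A = P · J · P⁻¹ where J is a Jordan canonical form, so e^{tA} = P · e^{tJ} · P⁻¹, and e^{tJ} can be computed block-by-block.

A has Jordan form
J =
  [-1,  1,  0]
  [ 0, -1,  1]
  [ 0,  0, -1]
(up to reordering of blocks).

Per-block formulas:
  For a 3×3 Jordan block J_3(-1): exp(t · J_3(-1)) = e^(-1t)·(I + t·N + (t^2/2)·N^2), where N is the 3×3 nilpotent shift.

After assembling e^{tJ} and conjugating by P, we get:

e^{tA} =
  [exp(-t), t*exp(-t), t^2*exp(-t)/2 - 2*t*exp(-t)]
  [0, exp(-t), t*exp(-t)]
  [0, 0, exp(-t)]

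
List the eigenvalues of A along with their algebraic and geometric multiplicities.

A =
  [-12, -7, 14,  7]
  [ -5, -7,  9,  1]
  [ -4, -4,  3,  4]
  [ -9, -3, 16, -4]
λ = -5: alg = 4, geom = 2

Step 1 — factor the characteristic polynomial to read off the algebraic multiplicities:
  χ_A(x) = (x + 5)^4

Step 2 — compute geometric multiplicities via the rank-nullity identity g(λ) = n − rank(A − λI):
  rank(A − (-5)·I) = 2, so dim ker(A − (-5)·I) = n − 2 = 2

Summary:
  λ = -5: algebraic multiplicity = 4, geometric multiplicity = 2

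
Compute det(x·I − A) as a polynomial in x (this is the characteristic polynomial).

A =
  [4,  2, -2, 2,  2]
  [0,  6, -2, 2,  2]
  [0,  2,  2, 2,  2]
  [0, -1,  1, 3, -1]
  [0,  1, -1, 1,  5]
x^5 - 20*x^4 + 160*x^3 - 640*x^2 + 1280*x - 1024

Expanding det(x·I − A) (e.g. by cofactor expansion or by noting that A is similar to its Jordan form J, which has the same characteristic polynomial as A) gives
  χ_A(x) = x^5 - 20*x^4 + 160*x^3 - 640*x^2 + 1280*x - 1024
which factors as (x - 4)^5. The eigenvalues (with algebraic multiplicities) are λ = 4 with multiplicity 5.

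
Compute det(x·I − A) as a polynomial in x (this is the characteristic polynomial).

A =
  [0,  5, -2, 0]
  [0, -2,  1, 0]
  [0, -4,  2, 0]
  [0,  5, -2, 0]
x^4

Expanding det(x·I − A) (e.g. by cofactor expansion or by noting that A is similar to its Jordan form J, which has the same characteristic polynomial as A) gives
  χ_A(x) = x^4
which factors as x^4. The eigenvalues (with algebraic multiplicities) are λ = 0 with multiplicity 4.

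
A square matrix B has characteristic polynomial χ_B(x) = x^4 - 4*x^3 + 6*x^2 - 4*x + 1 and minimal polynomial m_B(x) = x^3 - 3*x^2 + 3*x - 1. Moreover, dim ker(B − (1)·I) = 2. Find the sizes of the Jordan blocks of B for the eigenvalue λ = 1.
Block sizes for λ = 1: [3, 1]

Step 1 — from the characteristic polynomial, algebraic multiplicity of λ = 1 is 4. From dim ker(B − (1)·I) = 2, there are exactly 2 Jordan blocks for λ = 1.
Step 2 — from the minimal polynomial, the factor (x − 1)^3 tells us the largest block for λ = 1 has size 3.
Step 3 — with total size 4, 2 blocks, and largest block 3, the block sizes (in nonincreasing order) are [3, 1].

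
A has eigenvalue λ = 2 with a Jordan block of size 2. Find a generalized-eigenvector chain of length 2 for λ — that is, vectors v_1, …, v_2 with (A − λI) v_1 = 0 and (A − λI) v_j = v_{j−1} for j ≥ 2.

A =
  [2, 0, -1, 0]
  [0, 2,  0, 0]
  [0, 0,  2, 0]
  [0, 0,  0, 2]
A Jordan chain for λ = 2 of length 2:
v_1 = (-1, 0, 0, 0)ᵀ
v_2 = (0, 0, 1, 0)ᵀ

Let N = A − (2)·I. We want v_2 with N^2 v_2 = 0 but N^1 v_2 ≠ 0; then v_{j-1} := N · v_j for j = 2, …, 2.

Pick v_2 = (0, 0, 1, 0)ᵀ.
Then v_1 = N · v_2 = (-1, 0, 0, 0)ᵀ.

Sanity check: (A − (2)·I) v_1 = (0, 0, 0, 0)ᵀ = 0. ✓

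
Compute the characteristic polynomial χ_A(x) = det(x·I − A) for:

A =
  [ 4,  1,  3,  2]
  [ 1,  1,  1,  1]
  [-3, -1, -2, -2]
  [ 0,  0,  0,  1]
x^4 - 4*x^3 + 6*x^2 - 4*x + 1

Expanding det(x·I − A) (e.g. by cofactor expansion or by noting that A is similar to its Jordan form J, which has the same characteristic polynomial as A) gives
  χ_A(x) = x^4 - 4*x^3 + 6*x^2 - 4*x + 1
which factors as (x - 1)^4. The eigenvalues (with algebraic multiplicities) are λ = 1 with multiplicity 4.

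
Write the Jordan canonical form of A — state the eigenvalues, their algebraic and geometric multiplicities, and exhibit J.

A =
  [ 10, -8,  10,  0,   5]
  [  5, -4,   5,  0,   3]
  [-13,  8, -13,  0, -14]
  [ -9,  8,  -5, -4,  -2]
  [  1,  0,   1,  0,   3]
J_1(-4) ⊕ J_1(-4) ⊕ J_3(0)

The characteristic polynomial is
  det(x·I − A) = x^5 + 8*x^4 + 16*x^3 = x^3*(x + 4)^2

Eigenvalues and multiplicities (the geometric multiplicity of λ is n − rank(A − λI), which equals the number of Jordan blocks for λ):
  λ = -4: algebraic multiplicity = 2, geometric multiplicity = 2
  λ = 0: algebraic multiplicity = 3, geometric multiplicity = 1

Determining the block sizes for each eigenvalue:
  λ = -4: gm = am = 2, so every block has size 1 → block sizes [1, 1]
  λ = 0: one block (gm = 1), so the single block has size am = 3 → block sizes [3]

Assembling the blocks gives a Jordan form
J =
  [-4,  0, 0, 0, 0]
  [ 0, -4, 0, 0, 0]
  [ 0,  0, 0, 1, 0]
  [ 0,  0, 0, 0, 1]
  [ 0,  0, 0, 0, 0]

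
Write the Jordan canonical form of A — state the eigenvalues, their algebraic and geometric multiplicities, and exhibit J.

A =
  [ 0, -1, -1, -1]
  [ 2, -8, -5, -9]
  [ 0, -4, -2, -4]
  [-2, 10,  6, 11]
J_3(0) ⊕ J_1(1)

The characteristic polynomial is
  det(x·I − A) = x^4 - x^3 = x^3*(x - 1)

Eigenvalues and multiplicities (the geometric multiplicity of λ is n − rank(A − λI), which equals the number of Jordan blocks for λ):
  λ = 0: algebraic multiplicity = 3, geometric multiplicity = 1
  λ = 1: algebraic multiplicity = 1, geometric multiplicity = 1

Determining the block sizes for each eigenvalue:
  λ = 0: one block (gm = 1), so the single block has size am = 3 → block sizes [3]
  λ = 1: one block (gm = 1), so the single block has size am = 1 → block sizes [1]

Assembling the blocks gives a Jordan form
J =
  [0, 1, 0, 0]
  [0, 0, 1, 0]
  [0, 0, 0, 0]
  [0, 0, 0, 1]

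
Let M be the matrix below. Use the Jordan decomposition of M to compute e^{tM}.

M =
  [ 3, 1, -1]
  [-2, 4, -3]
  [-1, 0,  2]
e^{tM} =
  [-t^2*exp(3*t)/2 + exp(3*t), t^2*exp(3*t)/2 + t*exp(3*t), -t^2*exp(3*t) - t*exp(3*t)]
  [t^2*exp(3*t)/2 - 2*t*exp(3*t), -t^2*exp(3*t)/2 + t*exp(3*t) + exp(3*t), t^2*exp(3*t) - 3*t*exp(3*t)]
  [t^2*exp(3*t)/2 - t*exp(3*t), -t^2*exp(3*t)/2, t^2*exp(3*t) - t*exp(3*t) + exp(3*t)]

Strategy: write M = P · J · P⁻¹ where J is a Jordan canonical form, so e^{tM} = P · e^{tJ} · P⁻¹, and e^{tJ} can be computed block-by-block.

M has Jordan form
J =
  [3, 1, 0]
  [0, 3, 1]
  [0, 0, 3]
(up to reordering of blocks).

Per-block formulas:
  For a 3×3 Jordan block J_3(3): exp(t · J_3(3)) = e^(3t)·(I + t·N + (t^2/2)·N^2), where N is the 3×3 nilpotent shift.

After assembling e^{tJ} and conjugating by P, we get:

e^{tM} =
  [-t^2*exp(3*t)/2 + exp(3*t), t^2*exp(3*t)/2 + t*exp(3*t), -t^2*exp(3*t) - t*exp(3*t)]
  [t^2*exp(3*t)/2 - 2*t*exp(3*t), -t^2*exp(3*t)/2 + t*exp(3*t) + exp(3*t), t^2*exp(3*t) - 3*t*exp(3*t)]
  [t^2*exp(3*t)/2 - t*exp(3*t), -t^2*exp(3*t)/2, t^2*exp(3*t) - t*exp(3*t) + exp(3*t)]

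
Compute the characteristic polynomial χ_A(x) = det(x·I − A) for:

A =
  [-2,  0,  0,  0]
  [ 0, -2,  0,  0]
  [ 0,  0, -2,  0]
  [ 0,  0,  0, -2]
x^4 + 8*x^3 + 24*x^2 + 32*x + 16

Expanding det(x·I − A) (e.g. by cofactor expansion or by noting that A is similar to its Jordan form J, which has the same characteristic polynomial as A) gives
  χ_A(x) = x^4 + 8*x^3 + 24*x^2 + 32*x + 16
which factors as (x + 2)^4. The eigenvalues (with algebraic multiplicities) are λ = -2 with multiplicity 4.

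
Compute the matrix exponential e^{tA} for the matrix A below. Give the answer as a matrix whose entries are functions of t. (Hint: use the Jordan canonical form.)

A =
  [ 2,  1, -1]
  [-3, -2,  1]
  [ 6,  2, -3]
e^{tA} =
  [3*t*exp(-t) + exp(-t), t*exp(-t), -t*exp(-t)]
  [-3*t*exp(-t), -t*exp(-t) + exp(-t), t*exp(-t)]
  [6*t*exp(-t), 2*t*exp(-t), -2*t*exp(-t) + exp(-t)]

Strategy: write A = P · J · P⁻¹ where J is a Jordan canonical form, so e^{tA} = P · e^{tJ} · P⁻¹, and e^{tJ} can be computed block-by-block.

A has Jordan form
J =
  [-1,  1,  0]
  [ 0, -1,  0]
  [ 0,  0, -1]
(up to reordering of blocks).

Per-block formulas:
  For a 2×2 Jordan block J_2(-1): exp(t · J_2(-1)) = e^(-1t)·(I + t·N), where N is the 2×2 nilpotent shift.
  For a 1×1 block at λ = -1: exp(t · [-1]) = [e^(-1t)].

After assembling e^{tJ} and conjugating by P, we get:

e^{tA} =
  [3*t*exp(-t) + exp(-t), t*exp(-t), -t*exp(-t)]
  [-3*t*exp(-t), -t*exp(-t) + exp(-t), t*exp(-t)]
  [6*t*exp(-t), 2*t*exp(-t), -2*t*exp(-t) + exp(-t)]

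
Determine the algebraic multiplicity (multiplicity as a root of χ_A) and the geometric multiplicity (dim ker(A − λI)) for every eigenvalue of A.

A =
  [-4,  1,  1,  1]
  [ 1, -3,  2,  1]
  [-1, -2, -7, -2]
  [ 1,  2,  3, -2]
λ = -4: alg = 4, geom = 2

Step 1 — factor the characteristic polynomial to read off the algebraic multiplicities:
  χ_A(x) = (x + 4)^4

Step 2 — compute geometric multiplicities via the rank-nullity identity g(λ) = n − rank(A − λI):
  rank(A − (-4)·I) = 2, so dim ker(A − (-4)·I) = n − 2 = 2

Summary:
  λ = -4: algebraic multiplicity = 4, geometric multiplicity = 2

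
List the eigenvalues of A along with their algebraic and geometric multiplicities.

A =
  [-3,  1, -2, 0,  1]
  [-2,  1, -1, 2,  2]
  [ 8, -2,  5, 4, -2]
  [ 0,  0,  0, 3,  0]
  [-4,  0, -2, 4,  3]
λ = 1: alg = 3, geom = 1; λ = 3: alg = 2, geom = 2

Step 1 — factor the characteristic polynomial to read off the algebraic multiplicities:
  χ_A(x) = (x - 3)^2*(x - 1)^3

Step 2 — compute geometric multiplicities via the rank-nullity identity g(λ) = n − rank(A − λI):
  rank(A − (1)·I) = 4, so dim ker(A − (1)·I) = n − 4 = 1
  rank(A − (3)·I) = 3, so dim ker(A − (3)·I) = n − 3 = 2

Summary:
  λ = 1: algebraic multiplicity = 3, geometric multiplicity = 1
  λ = 3: algebraic multiplicity = 2, geometric multiplicity = 2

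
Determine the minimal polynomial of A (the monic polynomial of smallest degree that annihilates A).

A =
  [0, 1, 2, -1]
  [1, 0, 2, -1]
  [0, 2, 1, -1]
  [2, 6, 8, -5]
x^2 + 2*x + 1

The characteristic polynomial is χ_A(x) = (x + 1)^4, so the eigenvalues are known. The minimal polynomial is
  m_A(x) = Π_λ (x − λ)^{k_λ}
where k_λ is the size of the *largest* Jordan block for λ (equivalently, the smallest k with (A − λI)^k v = 0 for every generalised eigenvector v of λ).

  λ = -1: largest Jordan block has size 2, contributing (x + 1)^2

So m_A(x) = (x + 1)^2 = x^2 + 2*x + 1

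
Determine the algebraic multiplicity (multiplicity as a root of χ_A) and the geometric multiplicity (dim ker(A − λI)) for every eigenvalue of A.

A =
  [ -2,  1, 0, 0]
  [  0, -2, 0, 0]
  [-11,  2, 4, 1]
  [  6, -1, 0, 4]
λ = -2: alg = 2, geom = 1; λ = 4: alg = 2, geom = 1

Step 1 — factor the characteristic polynomial to read off the algebraic multiplicities:
  χ_A(x) = (x - 4)^2*(x + 2)^2

Step 2 — compute geometric multiplicities via the rank-nullity identity g(λ) = n − rank(A − λI):
  rank(A − (-2)·I) = 3, so dim ker(A − (-2)·I) = n − 3 = 1
  rank(A − (4)·I) = 3, so dim ker(A − (4)·I) = n − 3 = 1

Summary:
  λ = -2: algebraic multiplicity = 2, geometric multiplicity = 1
  λ = 4: algebraic multiplicity = 2, geometric multiplicity = 1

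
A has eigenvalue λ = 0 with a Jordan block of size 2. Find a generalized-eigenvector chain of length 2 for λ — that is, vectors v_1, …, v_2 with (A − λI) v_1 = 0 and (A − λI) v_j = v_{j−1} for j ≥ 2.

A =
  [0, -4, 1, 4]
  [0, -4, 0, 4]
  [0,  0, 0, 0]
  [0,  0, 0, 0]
A Jordan chain for λ = 0 of length 2:
v_1 = (1, 0, 0, 0)ᵀ
v_2 = (0, 0, 1, 0)ᵀ

Let N = A − (0)·I. We want v_2 with N^2 v_2 = 0 but N^1 v_2 ≠ 0; then v_{j-1} := N · v_j for j = 2, …, 2.

Pick v_2 = (0, 0, 1, 0)ᵀ.
Then v_1 = N · v_2 = (1, 0, 0, 0)ᵀ.

Sanity check: (A − (0)·I) v_1 = (0, 0, 0, 0)ᵀ = 0. ✓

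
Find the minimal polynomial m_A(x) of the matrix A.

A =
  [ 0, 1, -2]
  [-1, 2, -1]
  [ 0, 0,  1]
x^3 - 3*x^2 + 3*x - 1

The characteristic polynomial is χ_A(x) = (x - 1)^3, so the eigenvalues are known. The minimal polynomial is
  m_A(x) = Π_λ (x − λ)^{k_λ}
where k_λ is the size of the *largest* Jordan block for λ (equivalently, the smallest k with (A − λI)^k v = 0 for every generalised eigenvector v of λ).

  λ = 1: largest Jordan block has size 3, contributing (x − 1)^3

So m_A(x) = (x - 1)^3 = x^3 - 3*x^2 + 3*x - 1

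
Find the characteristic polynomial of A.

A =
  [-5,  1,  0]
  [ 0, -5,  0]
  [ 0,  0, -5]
x^3 + 15*x^2 + 75*x + 125

Expanding det(x·I − A) (e.g. by cofactor expansion or by noting that A is similar to its Jordan form J, which has the same characteristic polynomial as A) gives
  χ_A(x) = x^3 + 15*x^2 + 75*x + 125
which factors as (x + 5)^3. The eigenvalues (with algebraic multiplicities) are λ = -5 with multiplicity 3.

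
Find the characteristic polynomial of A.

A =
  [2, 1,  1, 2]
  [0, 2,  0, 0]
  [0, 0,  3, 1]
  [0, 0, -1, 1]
x^4 - 8*x^3 + 24*x^2 - 32*x + 16

Expanding det(x·I − A) (e.g. by cofactor expansion or by noting that A is similar to its Jordan form J, which has the same characteristic polynomial as A) gives
  χ_A(x) = x^4 - 8*x^3 + 24*x^2 - 32*x + 16
which factors as (x - 2)^4. The eigenvalues (with algebraic multiplicities) are λ = 2 with multiplicity 4.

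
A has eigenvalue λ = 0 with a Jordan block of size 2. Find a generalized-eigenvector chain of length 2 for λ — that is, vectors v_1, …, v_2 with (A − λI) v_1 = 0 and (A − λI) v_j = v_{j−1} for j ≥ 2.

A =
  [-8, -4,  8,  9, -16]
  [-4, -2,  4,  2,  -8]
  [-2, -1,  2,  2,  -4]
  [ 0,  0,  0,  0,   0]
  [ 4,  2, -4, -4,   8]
A Jordan chain for λ = 0 of length 2:
v_1 = (-8, -4, -2, 0, 4)ᵀ
v_2 = (1, 0, 0, 0, 0)ᵀ

Let N = A − (0)·I. We want v_2 with N^2 v_2 = 0 but N^1 v_2 ≠ 0; then v_{j-1} := N · v_j for j = 2, …, 2.

Pick v_2 = (1, 0, 0, 0, 0)ᵀ.
Then v_1 = N · v_2 = (-8, -4, -2, 0, 4)ᵀ.

Sanity check: (A − (0)·I) v_1 = (0, 0, 0, 0, 0)ᵀ = 0. ✓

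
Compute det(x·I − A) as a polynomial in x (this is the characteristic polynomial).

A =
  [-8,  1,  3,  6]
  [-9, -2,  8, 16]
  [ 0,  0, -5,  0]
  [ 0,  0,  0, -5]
x^4 + 20*x^3 + 150*x^2 + 500*x + 625

Expanding det(x·I − A) (e.g. by cofactor expansion or by noting that A is similar to its Jordan form J, which has the same characteristic polynomial as A) gives
  χ_A(x) = x^4 + 20*x^3 + 150*x^2 + 500*x + 625
which factors as (x + 5)^4. The eigenvalues (with algebraic multiplicities) are λ = -5 with multiplicity 4.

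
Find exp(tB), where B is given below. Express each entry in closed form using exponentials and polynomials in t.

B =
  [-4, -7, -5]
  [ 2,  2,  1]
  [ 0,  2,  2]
e^{tB} =
  [t^2 - 4*t + 1, 2*t^2 - 7*t, 3*t^2/2 - 5*t]
  [-2*t^2 + 2*t, -4*t^2 + 2*t + 1, -3*t^2 + t]
  [2*t^2, 4*t^2 + 2*t, 3*t^2 + 2*t + 1]

Strategy: write B = P · J · P⁻¹ where J is a Jordan canonical form, so e^{tB} = P · e^{tJ} · P⁻¹, and e^{tJ} can be computed block-by-block.

B has Jordan form
J =
  [0, 1, 0]
  [0, 0, 1]
  [0, 0, 0]
(up to reordering of blocks).

Per-block formulas:
  For a 3×3 Jordan block J_3(0): exp(t · J_3(0)) = e^(0t)·(I + t·N + (t^2/2)·N^2), where N is the 3×3 nilpotent shift.

After assembling e^{tJ} and conjugating by P, we get:

e^{tB} =
  [t^2 - 4*t + 1, 2*t^2 - 7*t, 3*t^2/2 - 5*t]
  [-2*t^2 + 2*t, -4*t^2 + 2*t + 1, -3*t^2 + t]
  [2*t^2, 4*t^2 + 2*t, 3*t^2 + 2*t + 1]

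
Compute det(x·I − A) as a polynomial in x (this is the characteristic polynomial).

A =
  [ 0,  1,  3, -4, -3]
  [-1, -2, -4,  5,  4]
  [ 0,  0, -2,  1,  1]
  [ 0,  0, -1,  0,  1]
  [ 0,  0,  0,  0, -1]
x^5 + 5*x^4 + 10*x^3 + 10*x^2 + 5*x + 1

Expanding det(x·I − A) (e.g. by cofactor expansion or by noting that A is similar to its Jordan form J, which has the same characteristic polynomial as A) gives
  χ_A(x) = x^5 + 5*x^4 + 10*x^3 + 10*x^2 + 5*x + 1
which factors as (x + 1)^5. The eigenvalues (with algebraic multiplicities) are λ = -1 with multiplicity 5.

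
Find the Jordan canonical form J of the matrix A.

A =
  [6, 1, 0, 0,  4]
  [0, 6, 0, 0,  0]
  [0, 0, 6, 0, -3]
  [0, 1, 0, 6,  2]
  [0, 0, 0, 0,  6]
J_2(6) ⊕ J_2(6) ⊕ J_1(6)

The characteristic polynomial is
  det(x·I − A) = x^5 - 30*x^4 + 360*x^3 - 2160*x^2 + 6480*x - 7776 = (x - 6)^5

Eigenvalues and multiplicities (the geometric multiplicity of λ is n − rank(A − λI), which equals the number of Jordan blocks for λ):
  λ = 6: algebraic multiplicity = 5, geometric multiplicity = 3

Determining the block sizes for each eigenvalue:
  λ = 6: with am = 5 and gm = 3, the partition is not yet determined (e.g. several partitions of 5 into 3 parts exist). Let N = A − (6)·I. Computing rank(N^1) = 2, rank(N^2) = 0; the number of blocks of size ≥ j is rank(N^{j−1}) − rank(N^j), giving [3, 2]. So we have 2 block(s) of size 2, 1 block(s) of size 1 → block sizes [2, 2, 1]

Assembling the blocks gives a Jordan form
J =
  [6, 1, 0, 0, 0]
  [0, 6, 0, 0, 0]
  [0, 0, 6, 1, 0]
  [0, 0, 0, 6, 0]
  [0, 0, 0, 0, 6]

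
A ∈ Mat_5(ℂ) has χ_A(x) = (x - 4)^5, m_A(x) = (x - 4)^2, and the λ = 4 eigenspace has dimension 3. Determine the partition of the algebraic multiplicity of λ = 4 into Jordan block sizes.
Block sizes for λ = 4: [2, 2, 1]

Step 1 — from the characteristic polynomial, algebraic multiplicity of λ = 4 is 5. From dim ker(A − (4)·I) = 3, there are exactly 3 Jordan blocks for λ = 4.
Step 2 — from the minimal polynomial, the factor (x − 4)^2 tells us the largest block for λ = 4 has size 2.
Step 3 — with total size 5, 3 blocks, and largest block 2, the block sizes (in nonincreasing order) are [2, 2, 1].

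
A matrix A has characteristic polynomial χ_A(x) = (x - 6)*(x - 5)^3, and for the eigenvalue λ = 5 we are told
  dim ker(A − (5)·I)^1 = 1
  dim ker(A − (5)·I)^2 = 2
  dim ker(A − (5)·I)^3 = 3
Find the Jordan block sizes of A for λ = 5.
Block sizes for λ = 5: [3]

From the dimensions of kernels of powers, the number of Jordan blocks of size at least j is d_j − d_{j−1} where d_j = dim ker(N^j) (with d_0 = 0). Computing the differences gives [1, 1, 1].
The number of blocks of size exactly k is (#blocks of size ≥ k) − (#blocks of size ≥ k + 1), so the partition is: 1 block(s) of size 3.
In nonincreasing order the block sizes are [3].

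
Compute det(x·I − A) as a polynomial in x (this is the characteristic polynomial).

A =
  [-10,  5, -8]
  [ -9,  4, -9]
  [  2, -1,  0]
x^3 + 6*x^2 + 12*x + 8

Expanding det(x·I − A) (e.g. by cofactor expansion or by noting that A is similar to its Jordan form J, which has the same characteristic polynomial as A) gives
  χ_A(x) = x^3 + 6*x^2 + 12*x + 8
which factors as (x + 2)^3. The eigenvalues (with algebraic multiplicities) are λ = -2 with multiplicity 3.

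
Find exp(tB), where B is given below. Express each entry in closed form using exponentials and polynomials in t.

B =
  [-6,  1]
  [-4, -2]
e^{tB} =
  [-2*t*exp(-4*t) + exp(-4*t), t*exp(-4*t)]
  [-4*t*exp(-4*t), 2*t*exp(-4*t) + exp(-4*t)]

Strategy: write B = P · J · P⁻¹ where J is a Jordan canonical form, so e^{tB} = P · e^{tJ} · P⁻¹, and e^{tJ} can be computed block-by-block.

B has Jordan form
J =
  [-4,  1]
  [ 0, -4]
(up to reordering of blocks).

Per-block formulas:
  For a 2×2 Jordan block J_2(-4): exp(t · J_2(-4)) = e^(-4t)·(I + t·N), where N is the 2×2 nilpotent shift.

After assembling e^{tJ} and conjugating by P, we get:

e^{tB} =
  [-2*t*exp(-4*t) + exp(-4*t), t*exp(-4*t)]
  [-4*t*exp(-4*t), 2*t*exp(-4*t) + exp(-4*t)]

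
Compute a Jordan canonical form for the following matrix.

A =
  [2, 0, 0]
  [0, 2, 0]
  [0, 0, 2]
J_1(2) ⊕ J_1(2) ⊕ J_1(2)

The characteristic polynomial is
  det(x·I − A) = x^3 - 6*x^2 + 12*x - 8 = (x - 2)^3

Eigenvalues and multiplicities (the geometric multiplicity of λ is n − rank(A − λI), which equals the number of Jordan blocks for λ):
  λ = 2: algebraic multiplicity = 3, geometric multiplicity = 3

Determining the block sizes for each eigenvalue:
  λ = 2: gm = am = 3, so every block has size 1 → block sizes [1, 1, 1]

Assembling the blocks gives a Jordan form
J =
  [2, 0, 0]
  [0, 2, 0]
  [0, 0, 2]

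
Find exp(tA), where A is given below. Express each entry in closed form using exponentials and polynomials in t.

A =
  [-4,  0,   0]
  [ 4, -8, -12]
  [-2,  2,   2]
e^{tA} =
  [exp(-4*t), 0, 0]
  [2*exp(-2*t) - 2*exp(-4*t), -2*exp(-2*t) + 3*exp(-4*t), -6*exp(-2*t) + 6*exp(-4*t)]
  [-exp(-2*t) + exp(-4*t), exp(-2*t) - exp(-4*t), 3*exp(-2*t) - 2*exp(-4*t)]

Strategy: write A = P · J · P⁻¹ where J is a Jordan canonical form, so e^{tA} = P · e^{tJ} · P⁻¹, and e^{tJ} can be computed block-by-block.

A has Jordan form
J =
  [-4,  0,  0]
  [ 0, -4,  0]
  [ 0,  0, -2]
(up to reordering of blocks).

Per-block formulas:
  For a 1×1 block at λ = -2: exp(t · [-2]) = [e^(-2t)].
  For a 1×1 block at λ = -4: exp(t · [-4]) = [e^(-4t)].

After assembling e^{tJ} and conjugating by P, we get:

e^{tA} =
  [exp(-4*t), 0, 0]
  [2*exp(-2*t) - 2*exp(-4*t), -2*exp(-2*t) + 3*exp(-4*t), -6*exp(-2*t) + 6*exp(-4*t)]
  [-exp(-2*t) + exp(-4*t), exp(-2*t) - exp(-4*t), 3*exp(-2*t) - 2*exp(-4*t)]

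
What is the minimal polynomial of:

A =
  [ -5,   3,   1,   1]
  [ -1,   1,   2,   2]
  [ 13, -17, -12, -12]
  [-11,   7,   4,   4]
x^4 + 12*x^3 + 48*x^2 + 64*x

The characteristic polynomial is χ_A(x) = x*(x + 4)^3, so the eigenvalues are known. The minimal polynomial is
  m_A(x) = Π_λ (x − λ)^{k_λ}
where k_λ is the size of the *largest* Jordan block for λ (equivalently, the smallest k with (A − λI)^k v = 0 for every generalised eigenvector v of λ).

  λ = -4: largest Jordan block has size 3, contributing (x + 4)^3
  λ = 0: largest Jordan block has size 1, contributing (x − 0)

So m_A(x) = x*(x + 4)^3 = x^4 + 12*x^3 + 48*x^2 + 64*x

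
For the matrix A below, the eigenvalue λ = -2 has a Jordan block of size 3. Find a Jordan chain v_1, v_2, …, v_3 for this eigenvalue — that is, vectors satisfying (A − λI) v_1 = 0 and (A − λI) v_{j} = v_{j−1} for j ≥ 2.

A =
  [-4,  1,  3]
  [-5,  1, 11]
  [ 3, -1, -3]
A Jordan chain for λ = -2 of length 3:
v_1 = (8, 28, -4)ᵀ
v_2 = (-2, -5, 3)ᵀ
v_3 = (1, 0, 0)ᵀ

Let N = A − (-2)·I. We want v_3 with N^3 v_3 = 0 but N^2 v_3 ≠ 0; then v_{j-1} := N · v_j for j = 3, …, 2.

Pick v_3 = (1, 0, 0)ᵀ.
Then v_2 = N · v_3 = (-2, -5, 3)ᵀ.
Then v_1 = N · v_2 = (8, 28, -4)ᵀ.

Sanity check: (A − (-2)·I) v_1 = (0, 0, 0)ᵀ = 0. ✓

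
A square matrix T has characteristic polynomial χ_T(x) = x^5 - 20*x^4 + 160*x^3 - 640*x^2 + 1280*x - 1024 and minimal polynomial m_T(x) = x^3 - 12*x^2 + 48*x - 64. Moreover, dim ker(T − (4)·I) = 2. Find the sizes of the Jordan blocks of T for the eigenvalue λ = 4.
Block sizes for λ = 4: [3, 2]

Step 1 — from the characteristic polynomial, algebraic multiplicity of λ = 4 is 5. From dim ker(T − (4)·I) = 2, there are exactly 2 Jordan blocks for λ = 4.
Step 2 — from the minimal polynomial, the factor (x − 4)^3 tells us the largest block for λ = 4 has size 3.
Step 3 — with total size 5, 2 blocks, and largest block 3, the block sizes (in nonincreasing order) are [3, 2].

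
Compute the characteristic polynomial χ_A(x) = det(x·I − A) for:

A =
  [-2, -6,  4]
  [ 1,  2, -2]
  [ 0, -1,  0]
x^3

Expanding det(x·I − A) (e.g. by cofactor expansion or by noting that A is similar to its Jordan form J, which has the same characteristic polynomial as A) gives
  χ_A(x) = x^3
which factors as x^3. The eigenvalues (with algebraic multiplicities) are λ = 0 with multiplicity 3.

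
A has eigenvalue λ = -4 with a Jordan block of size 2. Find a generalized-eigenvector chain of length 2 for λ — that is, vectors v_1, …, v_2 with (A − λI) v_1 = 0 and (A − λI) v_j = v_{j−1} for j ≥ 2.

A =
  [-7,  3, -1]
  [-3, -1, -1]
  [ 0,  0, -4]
A Jordan chain for λ = -4 of length 2:
v_1 = (-3, -3, 0)ᵀ
v_2 = (1, 0, 0)ᵀ

Let N = A − (-4)·I. We want v_2 with N^2 v_2 = 0 but N^1 v_2 ≠ 0; then v_{j-1} := N · v_j for j = 2, …, 2.

Pick v_2 = (1, 0, 0)ᵀ.
Then v_1 = N · v_2 = (-3, -3, 0)ᵀ.

Sanity check: (A − (-4)·I) v_1 = (0, 0, 0)ᵀ = 0. ✓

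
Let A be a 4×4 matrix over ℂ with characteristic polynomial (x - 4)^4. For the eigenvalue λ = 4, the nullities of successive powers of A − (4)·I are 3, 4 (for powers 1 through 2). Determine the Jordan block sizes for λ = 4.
Block sizes for λ = 4: [2, 1, 1]

From the dimensions of kernels of powers, the number of Jordan blocks of size at least j is d_j − d_{j−1} where d_j = dim ker(N^j) (with d_0 = 0). Computing the differences gives [3, 1].
The number of blocks of size exactly k is (#blocks of size ≥ k) − (#blocks of size ≥ k + 1), so the partition is: 2 block(s) of size 1, 1 block(s) of size 2.
In nonincreasing order the block sizes are [2, 1, 1].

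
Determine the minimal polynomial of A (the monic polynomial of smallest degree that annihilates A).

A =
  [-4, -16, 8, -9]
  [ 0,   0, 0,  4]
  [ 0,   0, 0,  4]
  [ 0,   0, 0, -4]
x^3 + 8*x^2 + 16*x

The characteristic polynomial is χ_A(x) = x^2*(x + 4)^2, so the eigenvalues are known. The minimal polynomial is
  m_A(x) = Π_λ (x − λ)^{k_λ}
where k_λ is the size of the *largest* Jordan block for λ (equivalently, the smallest k with (A − λI)^k v = 0 for every generalised eigenvector v of λ).

  λ = -4: largest Jordan block has size 2, contributing (x + 4)^2
  λ = 0: largest Jordan block has size 1, contributing (x − 0)

So m_A(x) = x*(x + 4)^2 = x^3 + 8*x^2 + 16*x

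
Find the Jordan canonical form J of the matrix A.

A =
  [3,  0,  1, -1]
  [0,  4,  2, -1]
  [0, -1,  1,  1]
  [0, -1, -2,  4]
J_2(3) ⊕ J_2(3)

The characteristic polynomial is
  det(x·I − A) = x^4 - 12*x^3 + 54*x^2 - 108*x + 81 = (x - 3)^4

Eigenvalues and multiplicities (the geometric multiplicity of λ is n − rank(A − λI), which equals the number of Jordan blocks for λ):
  λ = 3: algebraic multiplicity = 4, geometric multiplicity = 2

Determining the block sizes for each eigenvalue:
  λ = 3: with am = 4 and gm = 2, the partition is not yet determined (e.g. several partitions of 4 into 2 parts exist). Let N = A − (3)·I. Computing rank(N^1) = 2, rank(N^2) = 0; the number of blocks of size ≥ j is rank(N^{j−1}) − rank(N^j), giving [2, 2]. So we have 2 block(s) of size 2 → block sizes [2, 2]

Assembling the blocks gives a Jordan form
J =
  [3, 1, 0, 0]
  [0, 3, 0, 0]
  [0, 0, 3, 1]
  [0, 0, 0, 3]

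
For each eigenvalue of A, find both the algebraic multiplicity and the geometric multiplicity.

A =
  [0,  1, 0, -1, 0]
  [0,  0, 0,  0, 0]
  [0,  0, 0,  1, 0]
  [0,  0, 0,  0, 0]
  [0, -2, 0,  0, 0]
λ = 0: alg = 5, geom = 3

Step 1 — factor the characteristic polynomial to read off the algebraic multiplicities:
  χ_A(x) = x^5

Step 2 — compute geometric multiplicities via the rank-nullity identity g(λ) = n − rank(A − λI):
  rank(A − (0)·I) = 2, so dim ker(A − (0)·I) = n − 2 = 3

Summary:
  λ = 0: algebraic multiplicity = 5, geometric multiplicity = 3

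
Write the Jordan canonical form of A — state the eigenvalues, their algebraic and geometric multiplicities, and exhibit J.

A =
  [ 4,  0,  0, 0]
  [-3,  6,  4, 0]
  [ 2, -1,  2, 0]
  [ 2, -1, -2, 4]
J_3(4) ⊕ J_1(4)

The characteristic polynomial is
  det(x·I − A) = x^4 - 16*x^3 + 96*x^2 - 256*x + 256 = (x - 4)^4

Eigenvalues and multiplicities (the geometric multiplicity of λ is n − rank(A − λI), which equals the number of Jordan blocks for λ):
  λ = 4: algebraic multiplicity = 4, geometric multiplicity = 2

Determining the block sizes for each eigenvalue:
  λ = 4: with am = 4 and gm = 2, the partition is not yet determined (e.g. several partitions of 4 into 2 parts exist). Let N = A − (4)·I. Computing rank(N^1) = 2, rank(N^2) = 1, rank(N^3) = 0; the number of blocks of size ≥ j is rank(N^{j−1}) − rank(N^j), giving [2, 1, 1]. So we have 1 block(s) of size 3, 1 block(s) of size 1 → block sizes [3, 1]

Assembling the blocks gives a Jordan form
J =
  [4, 1, 0, 0]
  [0, 4, 1, 0]
  [0, 0, 4, 0]
  [0, 0, 0, 4]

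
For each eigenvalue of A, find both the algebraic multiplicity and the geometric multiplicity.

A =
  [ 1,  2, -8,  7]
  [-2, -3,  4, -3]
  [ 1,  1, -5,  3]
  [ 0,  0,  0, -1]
λ = -3: alg = 2, geom = 1; λ = -1: alg = 2, geom = 1

Step 1 — factor the characteristic polynomial to read off the algebraic multiplicities:
  χ_A(x) = (x + 1)^2*(x + 3)^2

Step 2 — compute geometric multiplicities via the rank-nullity identity g(λ) = n − rank(A − λI):
  rank(A − (-3)·I) = 3, so dim ker(A − (-3)·I) = n − 3 = 1
  rank(A − (-1)·I) = 3, so dim ker(A − (-1)·I) = n − 3 = 1

Summary:
  λ = -3: algebraic multiplicity = 2, geometric multiplicity = 1
  λ = -1: algebraic multiplicity = 2, geometric multiplicity = 1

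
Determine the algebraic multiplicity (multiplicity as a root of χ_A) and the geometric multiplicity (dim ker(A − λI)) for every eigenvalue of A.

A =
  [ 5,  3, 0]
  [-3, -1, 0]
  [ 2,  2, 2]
λ = 2: alg = 3, geom = 2

Step 1 — factor the characteristic polynomial to read off the algebraic multiplicities:
  χ_A(x) = (x - 2)^3

Step 2 — compute geometric multiplicities via the rank-nullity identity g(λ) = n − rank(A − λI):
  rank(A − (2)·I) = 1, so dim ker(A − (2)·I) = n − 1 = 2

Summary:
  λ = 2: algebraic multiplicity = 3, geometric multiplicity = 2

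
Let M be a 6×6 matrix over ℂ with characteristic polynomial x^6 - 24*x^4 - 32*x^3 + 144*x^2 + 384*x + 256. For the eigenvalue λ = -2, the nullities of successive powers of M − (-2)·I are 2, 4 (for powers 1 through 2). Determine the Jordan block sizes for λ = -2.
Block sizes for λ = -2: [2, 2]

From the dimensions of kernels of powers, the number of Jordan blocks of size at least j is d_j − d_{j−1} where d_j = dim ker(N^j) (with d_0 = 0). Computing the differences gives [2, 2].
The number of blocks of size exactly k is (#blocks of size ≥ k) − (#blocks of size ≥ k + 1), so the partition is: 2 block(s) of size 2.
In nonincreasing order the block sizes are [2, 2].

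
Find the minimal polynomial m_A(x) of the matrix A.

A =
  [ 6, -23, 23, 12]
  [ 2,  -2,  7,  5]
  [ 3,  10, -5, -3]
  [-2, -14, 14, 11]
x^4 - 10*x^3 + 250*x - 625

The characteristic polynomial is χ_A(x) = (x - 5)^3*(x + 5), so the eigenvalues are known. The minimal polynomial is
  m_A(x) = Π_λ (x − λ)^{k_λ}
where k_λ is the size of the *largest* Jordan block for λ (equivalently, the smallest k with (A − λI)^k v = 0 for every generalised eigenvector v of λ).

  λ = -5: largest Jordan block has size 1, contributing (x + 5)
  λ = 5: largest Jordan block has size 3, contributing (x − 5)^3

So m_A(x) = (x - 5)^3*(x + 5) = x^4 - 10*x^3 + 250*x - 625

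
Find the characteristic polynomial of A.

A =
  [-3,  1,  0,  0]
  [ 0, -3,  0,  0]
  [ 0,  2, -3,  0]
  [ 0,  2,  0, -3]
x^4 + 12*x^3 + 54*x^2 + 108*x + 81

Expanding det(x·I − A) (e.g. by cofactor expansion or by noting that A is similar to its Jordan form J, which has the same characteristic polynomial as A) gives
  χ_A(x) = x^4 + 12*x^3 + 54*x^2 + 108*x + 81
which factors as (x + 3)^4. The eigenvalues (with algebraic multiplicities) are λ = -3 with multiplicity 4.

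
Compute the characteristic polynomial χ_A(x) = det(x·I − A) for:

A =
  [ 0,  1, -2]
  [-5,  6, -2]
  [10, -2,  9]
x^3 - 15*x^2 + 75*x - 125

Expanding det(x·I − A) (e.g. by cofactor expansion or by noting that A is similar to its Jordan form J, which has the same characteristic polynomial as A) gives
  χ_A(x) = x^3 - 15*x^2 + 75*x - 125
which factors as (x - 5)^3. The eigenvalues (with algebraic multiplicities) are λ = 5 with multiplicity 3.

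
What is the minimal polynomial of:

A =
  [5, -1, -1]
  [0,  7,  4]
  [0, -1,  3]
x^3 - 15*x^2 + 75*x - 125

The characteristic polynomial is χ_A(x) = (x - 5)^3, so the eigenvalues are known. The minimal polynomial is
  m_A(x) = Π_λ (x − λ)^{k_λ}
where k_λ is the size of the *largest* Jordan block for λ (equivalently, the smallest k with (A − λI)^k v = 0 for every generalised eigenvector v of λ).

  λ = 5: largest Jordan block has size 3, contributing (x − 5)^3

So m_A(x) = (x - 5)^3 = x^3 - 15*x^2 + 75*x - 125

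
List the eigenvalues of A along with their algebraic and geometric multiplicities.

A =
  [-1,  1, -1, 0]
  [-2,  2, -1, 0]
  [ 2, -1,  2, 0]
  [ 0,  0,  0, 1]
λ = 1: alg = 4, geom = 3

Step 1 — factor the characteristic polynomial to read off the algebraic multiplicities:
  χ_A(x) = (x - 1)^4

Step 2 — compute geometric multiplicities via the rank-nullity identity g(λ) = n − rank(A − λI):
  rank(A − (1)·I) = 1, so dim ker(A − (1)·I) = n − 1 = 3

Summary:
  λ = 1: algebraic multiplicity = 4, geometric multiplicity = 3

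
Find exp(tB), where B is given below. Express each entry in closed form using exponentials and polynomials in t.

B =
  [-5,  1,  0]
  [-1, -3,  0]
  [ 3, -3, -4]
e^{tB} =
  [-t*exp(-4*t) + exp(-4*t), t*exp(-4*t), 0]
  [-t*exp(-4*t), t*exp(-4*t) + exp(-4*t), 0]
  [3*t*exp(-4*t), -3*t*exp(-4*t), exp(-4*t)]

Strategy: write B = P · J · P⁻¹ where J is a Jordan canonical form, so e^{tB} = P · e^{tJ} · P⁻¹, and e^{tJ} can be computed block-by-block.

B has Jordan form
J =
  [-4,  1,  0]
  [ 0, -4,  0]
  [ 0,  0, -4]
(up to reordering of blocks).

Per-block formulas:
  For a 2×2 Jordan block J_2(-4): exp(t · J_2(-4)) = e^(-4t)·(I + t·N), where N is the 2×2 nilpotent shift.
  For a 1×1 block at λ = -4: exp(t · [-4]) = [e^(-4t)].

After assembling e^{tJ} and conjugating by P, we get:

e^{tB} =
  [-t*exp(-4*t) + exp(-4*t), t*exp(-4*t), 0]
  [-t*exp(-4*t), t*exp(-4*t) + exp(-4*t), 0]
  [3*t*exp(-4*t), -3*t*exp(-4*t), exp(-4*t)]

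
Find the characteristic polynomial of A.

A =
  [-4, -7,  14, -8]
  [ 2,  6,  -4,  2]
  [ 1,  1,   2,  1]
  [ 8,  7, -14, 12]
x^4 - 16*x^3 + 96*x^2 - 256*x + 256

Expanding det(x·I − A) (e.g. by cofactor expansion or by noting that A is similar to its Jordan form J, which has the same characteristic polynomial as A) gives
  χ_A(x) = x^4 - 16*x^3 + 96*x^2 - 256*x + 256
which factors as (x - 4)^4. The eigenvalues (with algebraic multiplicities) are λ = 4 with multiplicity 4.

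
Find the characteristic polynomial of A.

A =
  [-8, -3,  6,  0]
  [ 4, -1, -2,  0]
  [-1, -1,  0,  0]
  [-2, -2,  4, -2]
x^4 + 11*x^3 + 42*x^2 + 68*x + 40

Expanding det(x·I − A) (e.g. by cofactor expansion or by noting that A is similar to its Jordan form J, which has the same characteristic polynomial as A) gives
  χ_A(x) = x^4 + 11*x^3 + 42*x^2 + 68*x + 40
which factors as (x + 2)^3*(x + 5). The eigenvalues (with algebraic multiplicities) are λ = -5 with multiplicity 1, λ = -2 with multiplicity 3.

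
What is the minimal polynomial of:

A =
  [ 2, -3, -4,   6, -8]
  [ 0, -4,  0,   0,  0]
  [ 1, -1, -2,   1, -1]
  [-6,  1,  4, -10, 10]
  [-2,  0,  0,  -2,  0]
x^4 + 12*x^3 + 52*x^2 + 96*x + 64

The characteristic polynomial is χ_A(x) = (x + 2)^3*(x + 4)^2, so the eigenvalues are known. The minimal polynomial is
  m_A(x) = Π_λ (x − λ)^{k_λ}
where k_λ is the size of the *largest* Jordan block for λ (equivalently, the smallest k with (A − λI)^k v = 0 for every generalised eigenvector v of λ).

  λ = -4: largest Jordan block has size 2, contributing (x + 4)^2
  λ = -2: largest Jordan block has size 2, contributing (x + 2)^2

So m_A(x) = (x + 2)^2*(x + 4)^2 = x^4 + 12*x^3 + 52*x^2 + 96*x + 64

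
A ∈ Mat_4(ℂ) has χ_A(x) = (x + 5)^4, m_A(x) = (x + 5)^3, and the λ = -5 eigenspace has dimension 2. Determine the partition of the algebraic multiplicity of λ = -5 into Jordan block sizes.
Block sizes for λ = -5: [3, 1]

Step 1 — from the characteristic polynomial, algebraic multiplicity of λ = -5 is 4. From dim ker(A − (-5)·I) = 2, there are exactly 2 Jordan blocks for λ = -5.
Step 2 — from the minimal polynomial, the factor (x + 5)^3 tells us the largest block for λ = -5 has size 3.
Step 3 — with total size 4, 2 blocks, and largest block 3, the block sizes (in nonincreasing order) are [3, 1].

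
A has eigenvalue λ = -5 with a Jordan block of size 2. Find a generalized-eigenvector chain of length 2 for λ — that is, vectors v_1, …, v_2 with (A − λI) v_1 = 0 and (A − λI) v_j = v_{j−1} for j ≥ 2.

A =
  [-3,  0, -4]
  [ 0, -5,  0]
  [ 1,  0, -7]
A Jordan chain for λ = -5 of length 2:
v_1 = (2, 0, 1)ᵀ
v_2 = (1, 0, 0)ᵀ

Let N = A − (-5)·I. We want v_2 with N^2 v_2 = 0 but N^1 v_2 ≠ 0; then v_{j-1} := N · v_j for j = 2, …, 2.

Pick v_2 = (1, 0, 0)ᵀ.
Then v_1 = N · v_2 = (2, 0, 1)ᵀ.

Sanity check: (A − (-5)·I) v_1 = (0, 0, 0)ᵀ = 0. ✓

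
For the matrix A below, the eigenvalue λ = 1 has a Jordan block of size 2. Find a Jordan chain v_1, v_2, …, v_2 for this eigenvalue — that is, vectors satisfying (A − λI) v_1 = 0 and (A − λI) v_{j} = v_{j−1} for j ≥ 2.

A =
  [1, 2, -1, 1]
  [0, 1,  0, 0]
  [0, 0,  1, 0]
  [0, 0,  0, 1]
A Jordan chain for λ = 1 of length 2:
v_1 = (2, 0, 0, 0)ᵀ
v_2 = (0, 1, 0, 0)ᵀ

Let N = A − (1)·I. We want v_2 with N^2 v_2 = 0 but N^1 v_2 ≠ 0; then v_{j-1} := N · v_j for j = 2, …, 2.

Pick v_2 = (0, 1, 0, 0)ᵀ.
Then v_1 = N · v_2 = (2, 0, 0, 0)ᵀ.

Sanity check: (A − (1)·I) v_1 = (0, 0, 0, 0)ᵀ = 0. ✓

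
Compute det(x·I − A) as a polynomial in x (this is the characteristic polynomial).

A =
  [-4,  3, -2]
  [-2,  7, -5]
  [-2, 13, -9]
x^3 + 6*x^2 + 12*x + 8

Expanding det(x·I − A) (e.g. by cofactor expansion or by noting that A is similar to its Jordan form J, which has the same characteristic polynomial as A) gives
  χ_A(x) = x^3 + 6*x^2 + 12*x + 8
which factors as (x + 2)^3. The eigenvalues (with algebraic multiplicities) are λ = -2 with multiplicity 3.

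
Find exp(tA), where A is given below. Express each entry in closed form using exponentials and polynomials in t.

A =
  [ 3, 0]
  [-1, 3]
e^{tA} =
  [exp(3*t), 0]
  [-t*exp(3*t), exp(3*t)]

Strategy: write A = P · J · P⁻¹ where J is a Jordan canonical form, so e^{tA} = P · e^{tJ} · P⁻¹, and e^{tJ} can be computed block-by-block.

A has Jordan form
J =
  [3, 1]
  [0, 3]
(up to reordering of blocks).

Per-block formulas:
  For a 2×2 Jordan block J_2(3): exp(t · J_2(3)) = e^(3t)·(I + t·N), where N is the 2×2 nilpotent shift.

After assembling e^{tJ} and conjugating by P, we get:

e^{tA} =
  [exp(3*t), 0]
  [-t*exp(3*t), exp(3*t)]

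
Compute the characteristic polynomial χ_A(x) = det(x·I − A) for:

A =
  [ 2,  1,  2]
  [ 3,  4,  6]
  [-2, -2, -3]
x^3 - 3*x^2 + 3*x - 1

Expanding det(x·I − A) (e.g. by cofactor expansion or by noting that A is similar to its Jordan form J, which has the same characteristic polynomial as A) gives
  χ_A(x) = x^3 - 3*x^2 + 3*x - 1
which factors as (x - 1)^3. The eigenvalues (with algebraic multiplicities) are λ = 1 with multiplicity 3.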